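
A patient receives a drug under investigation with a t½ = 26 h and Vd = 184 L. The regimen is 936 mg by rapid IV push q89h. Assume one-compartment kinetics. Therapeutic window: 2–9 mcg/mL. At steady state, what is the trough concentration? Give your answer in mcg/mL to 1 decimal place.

0.5 mcg/mL

τ/t½ = 89/26 ≈ 3.4231, so fraction remaining f = (1/2)^(89/26) ≈ 0.0932.
Single-dose peak C₀ = D/Vd = 936/184 ≈ 5.087 mcg/mL.
Steady-state trough Cmin,ss = C₀·f/(1−f) ≈ 5.087 × 0.0932/0.9068 ≈ 0.523 mcg/mL.
Trough 0.5 mcg/mL vs MEC 2 mcg/mL: subtherapeutic.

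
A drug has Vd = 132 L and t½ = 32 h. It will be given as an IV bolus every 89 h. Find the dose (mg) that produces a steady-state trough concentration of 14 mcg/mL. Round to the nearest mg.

τ/t½ = 89/32 ≈ 2.7812, so f = (1/2)^(89/32) ≈ 0.145466.
Cmin,ss = (D/Vd)·f/(1−f), so D = Cmin,ss·Vd·(1−f)/f.
D = 14 × 132 × (1−f)/f ≈ 14 × 132 × 5.87446 ≈ 10856.00 mg.

10856 mg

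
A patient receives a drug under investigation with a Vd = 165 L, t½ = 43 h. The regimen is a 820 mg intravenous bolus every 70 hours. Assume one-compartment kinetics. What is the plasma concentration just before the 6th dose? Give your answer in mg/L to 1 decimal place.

2.4 mg/L

f = (1/2)^(τ/t½) = (1/2)^(70/43) ≈ 0.3236.
C₀ = D/Vd = 820/165 ≈ 4.970 mg/L.
Before the 6th dose, 5 doses have been given. Superposition: Cmin = C₀·(f + f² + … + f^5).
≈ 4.970 × (0.3236 + 0.1047 + 0.0339 + 0.0110 + 0.0035) ≈ 4.970 × 0.4767 ≈ 2.369 mg/L.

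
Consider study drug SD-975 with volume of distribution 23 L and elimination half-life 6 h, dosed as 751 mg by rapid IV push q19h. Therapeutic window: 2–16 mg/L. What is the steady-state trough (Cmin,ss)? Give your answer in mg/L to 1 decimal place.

4.1 mg/L

Over one 19-h interval, 19/6 ≈ 3.1667 half-lives elapse, leaving f ≈ 0.1114 of each dose.
Accumulation ratio R = 1/(1 − f) ≈ 1/0.8886 ≈ 1.1254.
Each bolus raises the concentration by D/Vd = 751/23 ≈ 32.652 mg/L.
Cmax,ss = C₀/(1 − f) ≈ 32.652/0.8886 ≈ 36.745 mg/L.
Steady-state trough Cmin,ss = Cmax,ss·f ≈ 36.745 × 0.1114 ≈ 4.093 mg/L.
Trough 4.1 mg/L vs MEC 2 mg/L: adequate.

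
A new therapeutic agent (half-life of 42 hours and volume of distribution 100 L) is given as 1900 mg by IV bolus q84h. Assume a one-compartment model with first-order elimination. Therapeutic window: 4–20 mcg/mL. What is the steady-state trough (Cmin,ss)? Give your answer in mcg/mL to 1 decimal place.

6.3 mcg/mL

τ = 84 h = 2 half-lives, so f = (1/2)^2 = 0.25.
Accumulation ratio R = 1/(1 − f) = 1/0.75 = 4/3.
Single-dose peak C₀ = D/Vd = 1900/100 = 19 mcg/mL.
Steady-state peak Cmax,ss = C₀·R = 19 × 4/3 ≈ 25.333 mcg/mL.
Steady-state trough Cmin,ss = Cmax,ss·f ≈ 25.333 × 0.25 ≈ 6.333 mcg/mL.
Trough 6.3 mcg/mL vs MEC 4 mcg/mL: adequate.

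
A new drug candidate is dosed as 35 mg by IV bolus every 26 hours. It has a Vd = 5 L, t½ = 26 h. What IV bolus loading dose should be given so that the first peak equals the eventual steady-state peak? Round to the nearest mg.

f = (1/2)^(26/26) ≈ 0.500000; accumulation ratio R = 1/(1−f) ≈ 2.00000.
Loading dose to hit Cmax,ss on first dose: D_load = D_maint·R ≈ 35 × 2.00000 ≈ 70.00 mg.

70 mg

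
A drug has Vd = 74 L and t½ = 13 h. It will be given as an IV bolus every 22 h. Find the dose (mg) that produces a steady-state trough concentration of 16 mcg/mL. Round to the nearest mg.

τ/t½ = 22/13 ≈ 1.6923, so f = (1/2)^(22/13) ≈ 0.309432.
Cmin,ss = (D/Vd)·f/(1−f), so D = Cmin,ss·Vd·(1−f)/f.
D = 16 × 74 × (1−f)/f ≈ 16 × 74 × 2.23173 ≈ 2642.37 mg.

2642 mg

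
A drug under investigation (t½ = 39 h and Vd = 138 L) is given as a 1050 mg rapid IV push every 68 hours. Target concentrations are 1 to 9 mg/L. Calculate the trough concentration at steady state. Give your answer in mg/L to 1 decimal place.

τ/t½ = 68/39 ≈ 1.7436, so fraction remaining f = (1/2)^(68/39) ≈ 0.2986.
Accumulation ratio R = 1/(1 − f) ≈ 1/0.7014 ≈ 1.4257.
Single-dose peak C₀ = D/Vd = 1050/138 ≈ 7.609 mg/L.
Steady-state peak Cmax,ss = C₀·R ≈ 7.609 × 1.4257 ≈ 10.848 mg/L.
One interval later, Cmin,ss = Cmax,ss·e^(−kτ) ≈ 10.848 × 0.2986 ≈ 3.239 mg/L.
Trough 3.2 mg/L vs MEC 1 mg/L: adequate.

3.2 mg/L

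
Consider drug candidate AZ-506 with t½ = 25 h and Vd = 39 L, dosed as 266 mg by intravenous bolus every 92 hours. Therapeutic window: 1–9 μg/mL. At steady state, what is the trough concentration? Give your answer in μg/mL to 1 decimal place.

0.6 μg/mL

Over one 92-h interval, 92/25 ≈ 3.68 half-lives elapse, leaving f ≈ 0.0780 of each dose.
Each bolus raises the concentration by D/Vd = 266/39 ≈ 6.821 μg/mL.
Steady-state trough Cmin,ss = C₀·f/(1−f) ≈ 6.821 × 0.0780/0.9220 ≈ 0.577 μg/mL.
Trough 0.6 μg/mL vs MEC 1 μg/mL: subtherapeutic.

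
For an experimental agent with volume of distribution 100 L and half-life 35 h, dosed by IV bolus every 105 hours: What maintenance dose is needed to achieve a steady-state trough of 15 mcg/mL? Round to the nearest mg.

10500 mg

τ/t½ = 105/35 ≈ 3, so f = (1/2)^(105/35) ≈ 0.125000.
Cmin,ss = (D/Vd)·f/(1−f), so D = Cmin,ss·Vd·(1−f)/f.
D = 15 × 100 × (1−f)/f ≈ 15 × 100 × 7.00000 ≈ 10500.00 mg.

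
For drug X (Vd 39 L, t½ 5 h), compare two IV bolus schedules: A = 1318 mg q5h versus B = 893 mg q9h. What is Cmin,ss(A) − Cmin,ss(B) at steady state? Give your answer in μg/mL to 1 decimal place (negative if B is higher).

24.6 μg/mL

Regimen A: f = (1/2)^(5/5) ≈ 0.5000; Cmin,ss = (1318/39)·f/(1−f) ≈ 33.795 μg/mL.
Regimen B: f = (1/2)^(9/5) ≈ 0.2872; Cmin,ss = (893/39)·f/(1−f) ≈ 9.226 μg/mL.
Difference ≈ 33.795 − 9.226 ≈ 24.569 μg/mL.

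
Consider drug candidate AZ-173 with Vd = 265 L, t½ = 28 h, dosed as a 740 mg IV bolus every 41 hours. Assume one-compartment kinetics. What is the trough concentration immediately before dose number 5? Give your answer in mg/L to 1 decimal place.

1.6 mg/L

f = (1/2)^(τ/t½) = (1/2)^(41/28) ≈ 0.3624.
C₀ = D/Vd = 740/265 ≈ 2.792 mg/L.
Before the 5th dose, 4 doses have been given. Superposition: Cmin = C₀·(f + f² + … + f^4).
≈ 2.792 × (0.3624 + 0.1313 + 0.0476 + 0.0172) ≈ 2.792 × 0.5585 ≈ 1.559 mg/L.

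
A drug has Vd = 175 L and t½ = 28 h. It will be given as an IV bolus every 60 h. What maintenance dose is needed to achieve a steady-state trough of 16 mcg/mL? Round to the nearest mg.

9566 mg

τ/t½ = 60/28 ≈ 2.1429, so f = (1/2)^(60/28) ≈ 0.226431.
Cmin,ss = (D/Vd)·f/(1−f), so D = Cmin,ss·Vd·(1−f)/f.
D = 16 × 175 × (1−f)/f ≈ 16 × 175 × 3.41636 ≈ 9565.81 mg.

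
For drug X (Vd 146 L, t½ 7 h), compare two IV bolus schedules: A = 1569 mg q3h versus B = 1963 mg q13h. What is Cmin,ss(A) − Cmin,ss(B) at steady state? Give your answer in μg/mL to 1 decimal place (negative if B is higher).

25.9 μg/mL

Regimen A: f = (1/2)^(3/7) ≈ 0.7430; Cmin,ss = (1569/146)·f/(1−f) ≈ 31.069 μg/mL.
Regimen B: f = (1/2)^(13/7) ≈ 0.2760; Cmin,ss = (1963/146)·f/(1−f) ≈ 5.126 μg/mL.
Difference ≈ 31.069 − 5.126 ≈ 25.943 μg/mL.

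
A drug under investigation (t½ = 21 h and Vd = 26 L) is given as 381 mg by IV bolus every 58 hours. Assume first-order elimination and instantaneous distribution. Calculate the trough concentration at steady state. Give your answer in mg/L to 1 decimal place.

2.5 mg/L

k = ln2/t½ = ln2/21 ≈ 0.033007 h⁻¹; fraction remaining f = e^(−kτ) = e^(−0.033007×58) ≈ 0.1474.
Each bolus raises the concentration by D/Vd = 381/26 ≈ 14.654 mg/L.
Steady-state trough Cmin,ss = C₀·f/(1−f) ≈ 14.654 × 0.1474/0.8526 ≈ 2.533 mg/L.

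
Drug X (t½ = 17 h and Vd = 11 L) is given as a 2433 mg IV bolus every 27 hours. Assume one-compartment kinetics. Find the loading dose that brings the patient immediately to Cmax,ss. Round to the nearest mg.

f = (1/2)^(27/17) ≈ 0.332578; accumulation ratio R = 1/(1−f) ≈ 1.49830.
Loading dose to hit Cmax,ss on first dose: D_load = D_maint·R ≈ 2433 × 1.49830 ≈ 3645.36 mg.

3645 mg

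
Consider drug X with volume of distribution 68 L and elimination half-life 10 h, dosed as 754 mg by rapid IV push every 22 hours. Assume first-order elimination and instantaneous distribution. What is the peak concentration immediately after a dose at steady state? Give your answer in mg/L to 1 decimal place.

14.2 mg/L

k = ln2/t½ = ln2/10 ≈ 0.069315 h⁻¹; fraction remaining f = e^(−kτ) = e^(−0.069315×22) ≈ 0.2176.
Accumulation ratio R = 1/(1 − f) ≈ 1/0.7824 ≈ 1.2781.
Each bolus raises the concentration by D/Vd = 754/68 ≈ 11.088 mg/L.
Steady-state peak Cmax,ss = C₀·R ≈ 11.088 × 1.2781 ≈ 14.172 mg/L.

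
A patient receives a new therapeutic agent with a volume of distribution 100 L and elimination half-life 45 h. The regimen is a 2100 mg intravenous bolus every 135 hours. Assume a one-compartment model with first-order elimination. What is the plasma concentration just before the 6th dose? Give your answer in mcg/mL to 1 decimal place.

3.0 mcg/mL

f = (1/2)^(τ/t½) = (1/2)^(135/45) ≈ 0.1250.
C₀ = D/Vd = 2100/100 ≈ 21.000 mcg/mL.
Before the 6th dose, 5 doses have been given. Superposition: Cmin = C₀·(f + f² + … + f^5).
≈ 21.000 × (0.1250 + 0.0156 + 0.0020 + 0.0002 + 0.0000) ≈ 21.000 × 0.1428 ≈ 2.999 mcg/mL.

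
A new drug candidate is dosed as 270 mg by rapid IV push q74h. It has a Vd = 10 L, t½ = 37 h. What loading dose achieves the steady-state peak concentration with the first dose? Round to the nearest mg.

f = (1/2)^(74/37) ≈ 0.250000; accumulation ratio R = 1/(1−f) ≈ 1.33333.
Loading dose to hit Cmax,ss on first dose: D_load = D_maint·R ≈ 270 × 1.33333 ≈ 360.00 mg.

360 mg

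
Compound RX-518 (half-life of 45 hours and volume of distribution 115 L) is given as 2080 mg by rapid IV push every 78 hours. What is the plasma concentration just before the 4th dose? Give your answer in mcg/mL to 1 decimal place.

f = (1/2)^(τ/t½) = (1/2)^(78/45) ≈ 0.3008.
C₀ = D/Vd = 2080/115 ≈ 18.087 mcg/mL.
Before the 4th dose, 3 doses have been given. Superposition: Cmin = C₀·(f + f² + … + f^3).
≈ 18.087 × (0.3008 + 0.0905 + 0.0272) ≈ 18.087 × 0.4185 ≈ 7.569 mcg/mL.

7.6 mcg/mL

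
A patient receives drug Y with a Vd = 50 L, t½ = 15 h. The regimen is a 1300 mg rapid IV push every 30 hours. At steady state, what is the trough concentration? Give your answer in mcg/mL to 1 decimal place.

8.7 mcg/mL

τ = 30 h = 2 half-lives, so f = (1/2)^2 = 0.25.
Accumulation ratio R = 1/(1 − f) = 1/0.75 = 4/3.
Single-dose peak C₀ = D/Vd = 1300/50 = 26 mcg/mL.
Steady-state peak Cmax,ss = C₀·R = 26 × 4/3 ≈ 34.667 mcg/mL.
Steady-state trough Cmin,ss = Cmax,ss·f ≈ 34.667 × 0.25 ≈ 8.667 mcg/mL.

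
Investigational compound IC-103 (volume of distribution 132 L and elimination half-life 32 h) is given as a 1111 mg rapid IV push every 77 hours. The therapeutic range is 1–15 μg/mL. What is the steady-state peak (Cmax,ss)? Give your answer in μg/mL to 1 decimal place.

10.4 μg/mL

Over one 77-h interval, 77/32 ≈ 2.4062 half-lives elapse, leaving f ≈ 0.1886 of each dose.
At steady state, accumulation factor R = 1/(1 − e^(−kτ)) ≈ 1.2324.
Single-dose peak C₀ = D/Vd = 1111/132 ≈ 8.417 μg/mL.
Steady-state peak Cmax,ss = C₀·R ≈ 8.417 × 1.2324 ≈ 10.373 μg/mL.
Peak 10.4 μg/mL vs MTC 15 μg/mL: below toxic threshold.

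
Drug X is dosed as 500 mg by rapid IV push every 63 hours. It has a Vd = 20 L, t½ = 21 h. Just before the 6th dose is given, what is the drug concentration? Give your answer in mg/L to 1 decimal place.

3.6 mg/L

f = (1/2)^(τ/t½) = (1/2)^(63/21) ≈ 0.1250.
C₀ = D/Vd = 500/20 ≈ 25.000 mg/L.
Before the 6th dose, 5 doses have been given. Superposition: Cmin = C₀·(f + f² + … + f^5).
≈ 25.000 × (0.1250 + 0.0156 + 0.0020 + 0.0002 + 0.0000) ≈ 25.000 × 0.1428 ≈ 3.570 mg/L.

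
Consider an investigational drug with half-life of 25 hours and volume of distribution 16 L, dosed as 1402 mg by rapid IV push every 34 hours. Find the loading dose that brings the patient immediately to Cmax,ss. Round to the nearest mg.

2297 mg

f = (1/2)^(34/25) ≈ 0.389582; accumulation ratio R = 1/(1−f) ≈ 1.63822.
Loading dose to hit Cmax,ss on first dose: D_load = D_maint·R ≈ 1402 × 1.63822 ≈ 2296.78 mg.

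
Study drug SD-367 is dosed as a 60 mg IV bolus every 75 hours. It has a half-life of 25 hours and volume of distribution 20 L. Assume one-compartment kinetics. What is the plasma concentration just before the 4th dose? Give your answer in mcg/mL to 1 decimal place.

0.4 mcg/mL

f = (1/2)^(τ/t½) = (1/2)^(75/25) ≈ 0.1250.
C₀ = D/Vd = 60/20 ≈ 3.000 mcg/mL.
Before the 4th dose, 3 doses have been given. Superposition: Cmin = C₀·(f + f² + … + f^3).
≈ 3.000 × (0.1250 + 0.0156 + 0.0020) ≈ 3.000 × 0.1426 ≈ 0.428 mcg/mL.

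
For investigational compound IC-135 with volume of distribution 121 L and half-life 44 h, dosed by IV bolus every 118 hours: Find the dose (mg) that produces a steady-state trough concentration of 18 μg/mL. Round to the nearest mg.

τ/t½ = 118/44 ≈ 2.6818, so f = (1/2)^(118/44) ≈ 0.155845.
Cmin,ss = (D/Vd)·f/(1−f), so D = Cmin,ss·Vd·(1−f)/f.
D = 18 × 121 × (1−f)/f ≈ 18 × 121 × 5.41663 ≈ 11797.42 mg.

11797 mg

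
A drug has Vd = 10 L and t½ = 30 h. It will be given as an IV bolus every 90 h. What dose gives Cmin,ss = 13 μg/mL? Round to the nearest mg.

τ/t½ = 90/30 ≈ 3, so f = (1/2)^(90/30) ≈ 0.125000.
Cmin,ss = (D/Vd)·f/(1−f), so D = Cmin,ss·Vd·(1−f)/f.
D = 13 × 10 × (1−f)/f ≈ 13 × 10 × 7.00000 ≈ 910.00 mg.

910 mg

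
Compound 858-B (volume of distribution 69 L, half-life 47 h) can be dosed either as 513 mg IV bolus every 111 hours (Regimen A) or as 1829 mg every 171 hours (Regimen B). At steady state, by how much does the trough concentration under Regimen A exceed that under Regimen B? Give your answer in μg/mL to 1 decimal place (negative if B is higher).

Regimen A: f = (1/2)^(111/47) ≈ 0.1946; Cmin,ss = (513/69)·f/(1−f) ≈ 1.796 μg/mL.
Regimen B: f = (1/2)^(171/47) ≈ 0.0803; Cmin,ss = (1829/69)·f/(1−f) ≈ 2.314 μg/mL.
Difference ≈ 1.796 − 2.314 ≈ -0.518 μg/mL.

-0.5 μg/mL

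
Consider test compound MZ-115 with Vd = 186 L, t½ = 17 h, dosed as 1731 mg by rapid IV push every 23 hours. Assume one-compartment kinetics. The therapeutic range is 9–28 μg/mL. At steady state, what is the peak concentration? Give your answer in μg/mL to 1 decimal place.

τ/t½ = 23/17 ≈ 1.3529, so fraction remaining f = (1/2)^(23/17) ≈ 0.3915.
At steady state, accumulation factor R = 1/(1 − e^(−kτ)) ≈ 1.6434.
Single-dose peak C₀ = D/Vd = 1731/186 ≈ 9.306 μg/mL.
Steady-state peak Cmax,ss = C₀·R ≈ 9.306 × 1.6434 ≈ 15.293 μg/mL.
Peak 15.3 μg/mL vs MTC 28 μg/mL: below toxic threshold.

15.3 μg/mL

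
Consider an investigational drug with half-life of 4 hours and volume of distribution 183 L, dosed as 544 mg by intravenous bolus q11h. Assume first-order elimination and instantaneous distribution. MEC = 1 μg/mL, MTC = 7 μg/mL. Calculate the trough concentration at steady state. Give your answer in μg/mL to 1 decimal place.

0.5 μg/mL

Over one 11-h interval, 11/4 ≈ 2.75 half-lives elapse, leaving f ≈ 0.1487 of each dose.
Accumulation ratio R = 1/(1 − f) ≈ 1/0.8513 ≈ 1.1747.
Single-dose peak C₀ = D/Vd = 544/183 ≈ 2.973 μg/mL.
Cmax,ss = C₀/(1 − f) ≈ 2.973/0.8513 ≈ 3.492 μg/mL.
One interval later, Cmin,ss = Cmax,ss·e^(−kτ) ≈ 3.492 × 0.1487 ≈ 0.519 μg/mL.
Trough 0.5 μg/mL vs MEC 1 μg/mL: subtherapeutic.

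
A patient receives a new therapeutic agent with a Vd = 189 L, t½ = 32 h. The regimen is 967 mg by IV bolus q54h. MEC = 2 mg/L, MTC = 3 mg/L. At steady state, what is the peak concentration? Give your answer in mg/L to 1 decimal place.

7.4 mg/L

k = ln2/t½ = ln2/32 ≈ 0.021661 h⁻¹; fraction remaining f = e^(−kτ) = e^(−0.021661×54) ≈ 0.3105.
At steady state, accumulation factor R = 1/(1 − e^(−kτ)) ≈ 1.4503.
Single-dose peak C₀ = D/Vd = 967/189 ≈ 5.116 mg/L.
Steady-state peak Cmax,ss = C₀·R ≈ 5.116 × 1.4503 ≈ 7.420 mg/L.
Peak 7.4 mg/L vs MTC 3 mg/L: exceeds toxic threshold.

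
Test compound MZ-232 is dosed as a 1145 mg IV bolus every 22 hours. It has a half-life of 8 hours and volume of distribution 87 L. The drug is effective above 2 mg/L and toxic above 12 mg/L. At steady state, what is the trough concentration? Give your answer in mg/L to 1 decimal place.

Over one 22-h interval, 22/8 ≈ 2.75 half-lives elapse, leaving f ≈ 0.1487 of each dose.
At steady state, accumulation factor R = 1/(1 − e^(−kτ)) ≈ 1.1747.
Each bolus raises the concentration by D/Vd = 1145/87 ≈ 13.161 mg/L.
Cmax,ss = C₀/(1 − f) ≈ 13.161/0.8513 ≈ 15.460 mg/L.
One interval later, Cmin,ss = Cmax,ss·e^(−kτ) ≈ 15.460 × 0.1487 ≈ 2.299 mg/L.
Trough 2.3 mg/L vs MEC 2 mg/L: adequate.

2.3 mg/L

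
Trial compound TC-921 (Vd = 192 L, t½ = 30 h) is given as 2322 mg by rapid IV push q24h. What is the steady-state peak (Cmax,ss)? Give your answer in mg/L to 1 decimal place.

28.4 mg/L

k = ln2/t½ = ln2/30 ≈ 0.023105 h⁻¹; fraction remaining f = e^(−kτ) = e^(−0.023105×24) ≈ 0.5743.
Accumulation ratio R = 1/(1 − f) ≈ 1/0.4257 ≈ 2.3491.
Single-dose peak C₀ = D/Vd = 2322/192 ≈ 12.094 mg/L.
Steady-state peak Cmax,ss = C₀·R ≈ 12.094 × 2.3491 ≈ 28.410 mg/L.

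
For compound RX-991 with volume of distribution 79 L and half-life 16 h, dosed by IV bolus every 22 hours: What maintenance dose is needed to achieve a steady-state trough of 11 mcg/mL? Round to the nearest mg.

τ/t½ = 22/16 ≈ 1.375, so f = (1/2)^(22/16) ≈ 0.385553.
Cmin,ss = (D/Vd)·f/(1−f), so D = Cmin,ss·Vd·(1−f)/f.
D = 11 × 79 × (1−f)/f ≈ 11 × 79 × 1.59368 ≈ 1384.91 mg.

1385 mg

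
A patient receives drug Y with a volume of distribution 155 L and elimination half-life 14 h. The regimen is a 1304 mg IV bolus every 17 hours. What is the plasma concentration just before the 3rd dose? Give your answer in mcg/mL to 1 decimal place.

f = (1/2)^(τ/t½) = (1/2)^(17/14) ≈ 0.4310.
C₀ = D/Vd = 1304/155 ≈ 8.413 mcg/mL.
Before the 3rd dose, 2 doses have been given. Superposition: Cmin = C₀·(f + f²).
≈ 8.413 × (0.4310 + 0.1858) ≈ 8.413 × 0.6168 ≈ 5.189 mcg/mL.

5.2 mcg/mL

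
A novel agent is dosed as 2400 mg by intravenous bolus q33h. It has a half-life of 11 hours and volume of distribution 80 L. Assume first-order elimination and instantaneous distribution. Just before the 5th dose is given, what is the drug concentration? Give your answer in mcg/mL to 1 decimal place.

4.3 mcg/mL

f = (1/2)^(τ/t½) = (1/2)^(33/11) ≈ 0.1250.
C₀ = D/Vd = 2400/80 ≈ 30.000 mcg/mL.
Before the 5th dose, 4 doses have been given. Superposition: Cmin = C₀·(f + f² + … + f^4).
≈ 30.000 × (0.1250 + 0.0156 + 0.0020 + 0.0002) ≈ 30.000 × 0.1428 ≈ 4.284 mcg/mL.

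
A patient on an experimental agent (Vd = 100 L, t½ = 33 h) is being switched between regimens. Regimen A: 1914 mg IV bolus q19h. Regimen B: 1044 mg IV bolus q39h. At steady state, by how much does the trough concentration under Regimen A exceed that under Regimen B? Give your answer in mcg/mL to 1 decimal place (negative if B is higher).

30.8 mcg/mL

Regimen A: f = (1/2)^(19/33) ≈ 0.6709; Cmin,ss = (1914/100)·f/(1−f) ≈ 39.019 mcg/mL.
Regimen B: f = (1/2)^(39/33) ≈ 0.4408; Cmin,ss = (1044/100)·f/(1−f) ≈ 8.230 mcg/mL.
Difference ≈ 39.019 − 8.230 ≈ 30.789 mcg/mL.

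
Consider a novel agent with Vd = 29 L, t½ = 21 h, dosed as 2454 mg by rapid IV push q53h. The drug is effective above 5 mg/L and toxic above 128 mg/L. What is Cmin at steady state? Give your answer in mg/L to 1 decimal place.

17.8 mg/L

τ/t½ = 53/21 ≈ 2.5238, so fraction remaining f = (1/2)^(53/21) ≈ 0.1739.
Single-dose peak C₀ = D/Vd = 2454/29 ≈ 84.621 mg/L.
Steady-state trough Cmin,ss = C₀·f/(1−f) ≈ 84.621 × 0.1739/0.8261 ≈ 17.813 mg/L.
Trough 17.8 mg/L vs MEC 5 mg/L: adequate.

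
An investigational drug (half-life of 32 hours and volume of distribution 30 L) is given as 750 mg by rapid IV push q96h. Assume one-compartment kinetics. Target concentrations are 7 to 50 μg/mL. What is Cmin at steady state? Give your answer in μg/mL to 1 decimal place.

3.6 μg/mL

τ = 96 h = 3 half-lives, so f = (1/2)^3 = 0.125.
Accumulation ratio R = 1/(1 − f) = 1/0.875 = 8/7.
Single-dose peak C₀ = D/Vd = 750/30 = 25 μg/mL.
Steady-state peak Cmax,ss = C₀·R = 25 × 8/7 ≈ 28.571 μg/mL.
Steady-state trough Cmin,ss = Cmax,ss·f ≈ 28.571 × 0.125 ≈ 3.571 μg/mL.
Trough 3.6 μg/mL vs MEC 7 μg/mL: subtherapeutic.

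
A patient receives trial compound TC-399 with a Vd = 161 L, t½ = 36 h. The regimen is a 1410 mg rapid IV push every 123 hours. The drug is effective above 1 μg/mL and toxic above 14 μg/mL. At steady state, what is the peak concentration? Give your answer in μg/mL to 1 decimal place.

Over one 123-h interval, 123/36 ≈ 3.4167 half-lives elapse, leaving f ≈ 0.0936 of each dose.
Accumulation ratio R = 1/(1 − f) ≈ 1/0.9064 ≈ 1.1033.
Single-dose peak C₀ = D/Vd = 1410/161 ≈ 8.758 μg/mL.
Steady-state peak Cmax,ss = C₀·R ≈ 8.758 × 1.1033 ≈ 9.663 μg/mL.
Peak 9.7 μg/mL vs MTC 14 μg/mL: below toxic threshold.

9.7 μg/mL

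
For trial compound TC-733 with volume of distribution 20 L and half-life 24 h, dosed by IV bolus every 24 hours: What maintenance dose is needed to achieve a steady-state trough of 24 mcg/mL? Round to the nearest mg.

480 mg

τ/t½ = 24/24 ≈ 1, so f = (1/2)^(24/24) ≈ 0.500000.
Cmin,ss = (D/Vd)·f/(1−f), so D = Cmin,ss·Vd·(1−f)/f.
D = 24 × 20 × (1−f)/f ≈ 24 × 20 × 1.00000 ≈ 480.00 mg.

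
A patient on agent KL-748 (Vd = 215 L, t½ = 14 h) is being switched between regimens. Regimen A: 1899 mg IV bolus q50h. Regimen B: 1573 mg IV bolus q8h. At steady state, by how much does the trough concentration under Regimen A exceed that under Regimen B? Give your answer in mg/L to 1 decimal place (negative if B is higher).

-14.2 mg/L

Regimen A: f = (1/2)^(50/14) ≈ 0.0841; Cmin,ss = (1899/215)·f/(1−f) ≈ 0.811 mg/L.
Regimen B: f = (1/2)^(8/14) ≈ 0.6730; Cmin,ss = (1573/215)·f/(1−f) ≈ 15.058 mg/L.
Difference ≈ 0.811 − 15.058 ≈ -14.247 mg/L.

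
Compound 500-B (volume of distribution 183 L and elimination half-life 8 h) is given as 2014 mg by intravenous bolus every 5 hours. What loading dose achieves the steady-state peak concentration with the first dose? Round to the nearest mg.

f = (1/2)^(5/8) ≈ 0.648420; accumulation ratio R = 1/(1−f) ≈ 2.84430.
Loading dose to hit Cmax,ss on first dose: D_load = D_maint·R ≈ 2014 × 2.84430 ≈ 5728.42 mg.

5728 mg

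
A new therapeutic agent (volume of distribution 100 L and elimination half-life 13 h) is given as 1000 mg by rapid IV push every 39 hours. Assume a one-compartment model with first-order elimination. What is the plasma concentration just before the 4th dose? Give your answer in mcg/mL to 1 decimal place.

f = (1/2)^(τ/t½) = (1/2)^(39/13) ≈ 0.1250.
C₀ = D/Vd = 1000/100 ≈ 10.000 mcg/mL.
Before the 4th dose, 3 doses have been given. Superposition: Cmin = C₀·(f + f² + … + f^3).
≈ 10.000 × (0.1250 + 0.0156 + 0.0020) ≈ 10.000 × 0.1426 ≈ 1.426 mcg/mL.

1.4 mcg/mL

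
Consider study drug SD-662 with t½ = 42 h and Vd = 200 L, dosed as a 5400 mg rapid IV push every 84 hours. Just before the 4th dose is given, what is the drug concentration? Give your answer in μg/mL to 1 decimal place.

f = (1/2)^(τ/t½) = (1/2)^(84/42) ≈ 0.2500.
C₀ = D/Vd = 5400/200 ≈ 27.000 μg/mL.
Before the 4th dose, 3 doses have been given. Superposition: Cmin = C₀·(f + f² + … + f^3).
≈ 27.000 × (0.2500 + 0.0625 + 0.0156) ≈ 27.000 × 0.3281 ≈ 8.859 μg/mL.

8.9 μg/mL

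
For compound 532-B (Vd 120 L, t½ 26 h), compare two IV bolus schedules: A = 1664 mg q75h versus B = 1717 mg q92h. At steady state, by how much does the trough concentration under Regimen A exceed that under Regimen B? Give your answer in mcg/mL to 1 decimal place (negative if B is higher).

0.8 mcg/mL

Regimen A: f = (1/2)^(75/26) ≈ 0.1354; Cmin,ss = (1664/120)·f/(1−f) ≈ 2.172 mcg/mL.
Regimen B: f = (1/2)^(92/26) ≈ 0.0861; Cmin,ss = (1717/120)·f/(1−f) ≈ 1.348 mcg/mL.
Difference ≈ 2.172 − 1.348 ≈ 0.824 mcg/mL.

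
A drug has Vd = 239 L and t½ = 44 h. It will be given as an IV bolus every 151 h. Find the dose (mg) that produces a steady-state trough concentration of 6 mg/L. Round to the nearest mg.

τ/t½ = 151/44 ≈ 3.4318, so f = (1/2)^(151/44) ≈ 0.092666.
Cmin,ss = (D/Vd)·f/(1−f), so D = Cmin,ss·Vd·(1−f)/f.
D = 6 × 239 × (1−f)/f ≈ 6 × 239 × 9.79144 ≈ 14040.92 mg.

14041 mg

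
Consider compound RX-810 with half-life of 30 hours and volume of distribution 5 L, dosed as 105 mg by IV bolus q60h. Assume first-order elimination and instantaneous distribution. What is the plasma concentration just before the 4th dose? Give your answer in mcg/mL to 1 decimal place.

f = (1/2)^(τ/t½) = (1/2)^(60/30) ≈ 0.2500.
C₀ = D/Vd = 105/5 ≈ 21.000 mcg/mL.
Before the 4th dose, 3 doses have been given. Superposition: Cmin = C₀·(f + f² + … + f^3).
≈ 21.000 × (0.2500 + 0.0625 + 0.0156) ≈ 21.000 × 0.3281 ≈ 6.890 mcg/mL.

6.9 mcg/mL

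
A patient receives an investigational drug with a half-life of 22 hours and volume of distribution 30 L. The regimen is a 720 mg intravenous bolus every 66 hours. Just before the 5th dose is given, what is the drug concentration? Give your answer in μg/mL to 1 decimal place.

3.4 μg/mL

f = (1/2)^(τ/t½) = (1/2)^(66/22) ≈ 0.1250.
C₀ = D/Vd = 720/30 ≈ 24.000 μg/mL.
Before the 5th dose, 4 doses have been given. Superposition: Cmin = C₀·(f + f² + … + f^4).
≈ 24.000 × (0.1250 + 0.0156 + 0.0020 + 0.0002) ≈ 24.000 × 0.1428 ≈ 3.427 μg/mL.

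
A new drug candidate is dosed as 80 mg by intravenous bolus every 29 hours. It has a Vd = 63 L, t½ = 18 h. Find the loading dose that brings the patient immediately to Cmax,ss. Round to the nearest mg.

f = (1/2)^(29/18) ≈ 0.327346; accumulation ratio R = 1/(1−f) ≈ 1.48665.
Loading dose to hit Cmax,ss on first dose: D_load = D_maint·R ≈ 80 × 1.48665 ≈ 118.93 mg.

119 mg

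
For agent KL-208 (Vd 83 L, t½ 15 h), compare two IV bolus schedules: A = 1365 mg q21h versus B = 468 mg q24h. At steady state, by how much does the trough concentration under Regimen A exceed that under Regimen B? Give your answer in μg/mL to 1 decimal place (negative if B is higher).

7.3 μg/mL

Regimen A: f = (1/2)^(21/15) ≈ 0.3789; Cmin,ss = (1365/83)·f/(1−f) ≈ 10.033 μg/mL.
Regimen B: f = (1/2)^(24/15) ≈ 0.3299; Cmin,ss = (468/83)·f/(1−f) ≈ 2.776 μg/mL.
Difference ≈ 10.033 − 2.776 ≈ 7.257 μg/mL.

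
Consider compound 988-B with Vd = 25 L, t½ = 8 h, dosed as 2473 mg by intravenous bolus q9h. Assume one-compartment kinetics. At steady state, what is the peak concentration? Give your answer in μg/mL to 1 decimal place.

Over one 9-h interval, 9/8 ≈ 1.125 half-lives elapse, leaving f ≈ 0.4585 of each dose.
Accumulation ratio R = 1/(1 − f) ≈ 1/0.5415 ≈ 1.8467.
Each bolus raises the concentration by D/Vd = 2473/25 ≈ 98.920 μg/mL.
Cmax,ss = C₀/(1 − f) ≈ 98.920/0.5415 ≈ 182.678 μg/mL.

182.7 μg/mL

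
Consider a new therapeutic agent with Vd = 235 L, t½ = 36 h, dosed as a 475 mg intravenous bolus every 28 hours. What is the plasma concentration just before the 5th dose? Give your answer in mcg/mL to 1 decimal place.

2.5 mcg/mL

f = (1/2)^(τ/t½) = (1/2)^(28/36) ≈ 0.5833.
C₀ = D/Vd = 475/235 ≈ 2.021 mcg/mL.
Before the 5th dose, 4 doses have been given. Superposition: Cmin = C₀·(f + f² + … + f^4).
≈ 2.021 × (0.5833 + 0.3402 + 0.1985 + 0.1158) ≈ 2.021 × 1.2378 ≈ 2.502 mcg/mL.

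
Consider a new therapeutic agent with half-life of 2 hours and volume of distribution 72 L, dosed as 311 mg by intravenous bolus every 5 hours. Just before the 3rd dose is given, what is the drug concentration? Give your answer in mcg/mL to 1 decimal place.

f = (1/2)^(τ/t½) = (1/2)^(5/2) ≈ 0.1768.
C₀ = D/Vd = 311/72 ≈ 4.319 mcg/mL.
Before the 3rd dose, 2 doses have been given. Superposition: Cmin = C₀·(f + f²).
≈ 4.319 × (0.1768 + 0.0313) ≈ 4.319 × 0.2081 ≈ 0.899 mcg/mL.

0.9 mcg/mL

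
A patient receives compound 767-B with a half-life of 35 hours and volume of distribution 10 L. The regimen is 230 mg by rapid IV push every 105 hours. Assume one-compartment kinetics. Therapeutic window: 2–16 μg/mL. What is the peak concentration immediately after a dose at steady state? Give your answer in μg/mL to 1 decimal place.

τ = 105 h = 3 half-lives, so f = (1/2)^3 = 0.125.
Accumulation ratio R = 1/(1 − f) = 1/0.875 = 8/7.
Single-dose peak C₀ = D/Vd = 230/10 = 23 μg/mL.
Steady-state peak Cmax,ss = C₀·R = 23 × 8/7 ≈ 26.286 μg/mL.
Peak 26.3 μg/mL vs MTC 16 μg/mL: exceeds toxic threshold.

26.3 μg/mL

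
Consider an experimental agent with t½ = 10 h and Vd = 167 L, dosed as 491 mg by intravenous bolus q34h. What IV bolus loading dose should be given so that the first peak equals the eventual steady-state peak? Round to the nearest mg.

542 mg

f = (1/2)^(34/10) ≈ 0.094732; accumulation ratio R = 1/(1−f) ≈ 1.10465.
Loading dose to hit Cmax,ss on first dose: D_load = D_maint·R ≈ 491 × 1.10465 ≈ 542.38 mg.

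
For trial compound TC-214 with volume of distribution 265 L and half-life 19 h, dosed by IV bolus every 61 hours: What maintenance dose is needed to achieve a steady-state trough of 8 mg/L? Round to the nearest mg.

17505 mg

τ/t½ = 61/19 ≈ 3.2105, so f = (1/2)^(61/19) ≈ 0.108028.
Cmin,ss = (D/Vd)·f/(1−f), so D = Cmin,ss·Vd·(1−f)/f.
D = 8 × 265 × (1−f)/f ≈ 8 × 265 × 8.25686 ≈ 17504.54 mg.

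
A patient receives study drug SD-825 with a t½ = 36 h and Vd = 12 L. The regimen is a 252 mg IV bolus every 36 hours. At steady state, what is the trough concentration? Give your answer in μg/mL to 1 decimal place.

τ = 36 h = 1 half-life, so f = (1/2)^1 = 0.5.
Accumulation ratio R = 1/(1 − f) = 1/0.5 = 2/1.
Single-dose peak C₀ = D/Vd = 252/12 = 21 μg/mL.
Steady-state peak Cmax,ss = C₀·R = 21 × 2/1 ≈ 42.000 μg/mL.
Steady-state trough Cmin,ss = Cmax,ss·f ≈ 42.000 × 0.5 ≈ 21.000 μg/mL.

21.0 μg/mL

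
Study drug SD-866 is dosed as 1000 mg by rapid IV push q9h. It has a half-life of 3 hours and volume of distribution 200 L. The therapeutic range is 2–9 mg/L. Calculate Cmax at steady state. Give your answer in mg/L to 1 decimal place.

5.7 mg/L

τ = 9 h = 3 half-lives, so f = (1/2)^3 = 0.125.
At steady state, R = 1/(1 − 0.125) = 8/7.
Single-dose peak C₀ = D/Vd = 1000/200 = 5 mg/L.
Steady-state peak Cmax,ss = C₀·R = 5 × 8/7 ≈ 5.714 mg/L.
Peak 5.7 mg/L vs MTC 9 mg/L: below toxic threshold.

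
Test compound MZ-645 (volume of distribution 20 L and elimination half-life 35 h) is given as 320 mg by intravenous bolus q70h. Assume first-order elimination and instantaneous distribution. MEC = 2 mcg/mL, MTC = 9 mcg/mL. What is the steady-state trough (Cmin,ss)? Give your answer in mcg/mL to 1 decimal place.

τ = 70 h = 2 half-lives, so f = (1/2)^2 = 0.25.
Accumulation ratio R = 1/(1 − f) = 1/0.75 = 4/3.
Single-dose peak C₀ = D/Vd = 320/20 = 16 mcg/mL.
Steady-state peak Cmax,ss = C₀·R = 16 × 4/3 ≈ 21.333 mcg/mL.
Steady-state trough Cmin,ss = Cmax,ss·f ≈ 21.333 × 0.25 ≈ 5.333 mcg/mL.
Trough 5.3 mcg/mL vs MEC 2 mcg/mL: adequate.

5.3 mcg/mL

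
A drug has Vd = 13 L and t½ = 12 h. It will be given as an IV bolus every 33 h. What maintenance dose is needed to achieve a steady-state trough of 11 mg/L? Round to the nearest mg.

819 mg

τ/t½ = 33/12 ≈ 2.75, so f = (1/2)^(33/12) ≈ 0.148651.
Cmin,ss = (D/Vd)·f/(1−f), so D = Cmin,ss·Vd·(1−f)/f.
D = 11 × 13 × (1−f)/f ≈ 11 × 13 × 5.72717 ≈ 818.99 mg.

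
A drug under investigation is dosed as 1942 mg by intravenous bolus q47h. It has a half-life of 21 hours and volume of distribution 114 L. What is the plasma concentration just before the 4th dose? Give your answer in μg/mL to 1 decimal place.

4.5 μg/mL

f = (1/2)^(τ/t½) = (1/2)^(47/21) ≈ 0.2120.
C₀ = D/Vd = 1942/114 ≈ 17.035 μg/mL.
Before the 4th dose, 3 doses have been given. Superposition: Cmin = C₀·(f + f² + … + f^3).
≈ 17.035 × (0.2120 + 0.0449 + 0.0095) ≈ 17.035 × 0.2664 ≈ 4.538 μg/mL.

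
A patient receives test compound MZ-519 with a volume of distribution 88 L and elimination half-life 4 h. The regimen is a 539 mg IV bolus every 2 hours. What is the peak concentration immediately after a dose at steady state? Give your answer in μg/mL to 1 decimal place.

Over one 2-h interval, 2/4 ≈ 0.5 half-lives elapse, leaving f ≈ 0.7071 of each dose.
At steady state, accumulation factor R = 1/(1 − e^(−kτ)) ≈ 3.4141.
Each bolus raises the concentration by D/Vd = 539/88 ≈ 6.125 μg/mL.
Cmax,ss = C₀/(1 − f) ≈ 6.125/0.2929 ≈ 20.912 μg/mL.

20.9 μg/mL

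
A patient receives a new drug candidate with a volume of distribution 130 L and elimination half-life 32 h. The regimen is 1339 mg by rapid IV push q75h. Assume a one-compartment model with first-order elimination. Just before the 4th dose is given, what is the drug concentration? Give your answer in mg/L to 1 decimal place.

2.5 mg/L

f = (1/2)^(τ/t½) = (1/2)^(75/32) ≈ 0.1970.
C₀ = D/Vd = 1339/130 ≈ 10.300 mg/L.
Before the 4th dose, 3 doses have been given. Superposition: Cmin = C₀·(f + f² + … + f^3).
≈ 10.300 × (0.1970 + 0.0388 + 0.0076) ≈ 10.300 × 0.2434 ≈ 2.507 mg/L.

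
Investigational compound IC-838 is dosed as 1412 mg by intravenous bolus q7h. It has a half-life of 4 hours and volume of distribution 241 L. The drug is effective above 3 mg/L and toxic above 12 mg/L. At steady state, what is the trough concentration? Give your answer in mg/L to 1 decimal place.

2.5 mg/L

Over one 7-h interval, 7/4 ≈ 1.75 half-lives elapse, leaving f ≈ 0.2973 of each dose.
Accumulation ratio R = 1/(1 − f) ≈ 1/0.7027 ≈ 1.4231.
Each bolus raises the concentration by D/Vd = 1412/241 ≈ 5.859 mg/L.
Cmax,ss = C₀/(1 − f) ≈ 5.859/0.7027 ≈ 8.338 mg/L.
One interval later, Cmin,ss = Cmax,ss·e^(−kτ) ≈ 8.338 × 0.2973 ≈ 2.479 mg/L.
Trough 2.5 mg/L vs MEC 3 mg/L: subtherapeutic.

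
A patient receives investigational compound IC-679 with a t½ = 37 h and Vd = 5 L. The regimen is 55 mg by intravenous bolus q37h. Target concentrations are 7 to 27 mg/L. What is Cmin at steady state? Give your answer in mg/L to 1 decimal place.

11.0 mg/L

The dosing interval is 1 half-life, so f = 2^(−1) = 0.5.
Accumulation ratio R = 1/(1 − f) = 1/0.5 = 2/1.
Single-dose peak C₀ = D/Vd = 55/5 = 11 mg/L.
Steady-state peak Cmax,ss = C₀·R = 11 × 2/1 ≈ 22.000 mg/L.
Steady-state trough Cmin,ss = Cmax,ss·f ≈ 22.000 × 0.5 ≈ 11.000 mg/L.
Trough 11.0 mg/L vs MEC 7 mg/L: adequate.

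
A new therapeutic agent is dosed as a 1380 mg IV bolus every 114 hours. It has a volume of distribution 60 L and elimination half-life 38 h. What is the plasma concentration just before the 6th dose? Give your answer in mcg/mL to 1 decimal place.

f = (1/2)^(τ/t½) = (1/2)^(114/38) ≈ 0.1250.
C₀ = D/Vd = 1380/60 ≈ 23.000 mcg/mL.
Before the 6th dose, 5 doses have been given. Superposition: Cmin = C₀·(f + f² + … + f^5).
≈ 23.000 × (0.1250 + 0.0156 + 0.0020 + 0.0002 + 0.0000) ≈ 23.000 × 0.1428 ≈ 3.284 mcg/mL.

3.3 mcg/mL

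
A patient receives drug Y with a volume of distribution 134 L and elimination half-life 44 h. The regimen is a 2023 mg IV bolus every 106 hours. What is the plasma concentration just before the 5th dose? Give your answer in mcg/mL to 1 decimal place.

3.5 mcg/mL

f = (1/2)^(τ/t½) = (1/2)^(106/44) ≈ 0.1883.
C₀ = D/Vd = 2023/134 ≈ 15.097 mcg/mL.
Before the 5th dose, 4 doses have been given. Superposition: Cmin = C₀·(f + f² + … + f^4).
≈ 15.097 × (0.1883 + 0.0355 + 0.0067 + 0.0013) ≈ 15.097 × 0.2318 ≈ 3.499 mcg/mL.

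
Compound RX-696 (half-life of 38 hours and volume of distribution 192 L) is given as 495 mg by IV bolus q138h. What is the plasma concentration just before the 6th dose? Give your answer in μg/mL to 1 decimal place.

f = (1/2)^(τ/t½) = (1/2)^(138/38) ≈ 0.0807.
C₀ = D/Vd = 495/192 ≈ 2.578 μg/mL.
Before the 6th dose, 5 doses have been given. Superposition: Cmin = C₀·(f + f² + … + f^5).
≈ 2.578 × (0.0807 + 0.0065 + 0.0005 + 0.0000 + 0.0000) ≈ 2.578 × 0.0877 ≈ 0.226 μg/mL.

0.2 μg/mL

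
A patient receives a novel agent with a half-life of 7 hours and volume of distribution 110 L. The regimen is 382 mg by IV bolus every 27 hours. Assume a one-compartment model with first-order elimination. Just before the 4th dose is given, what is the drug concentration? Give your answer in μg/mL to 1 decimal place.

0.3 μg/mL

f = (1/2)^(τ/t½) = (1/2)^(27/7) ≈ 0.0690.
C₀ = D/Vd = 382/110 ≈ 3.473 μg/mL.
Before the 4th dose, 3 doses have been given. Superposition: Cmin = C₀·(f + f² + … + f^3).
≈ 3.473 × (0.0690 + 0.0048 + 0.0003) ≈ 3.473 × 0.0741 ≈ 0.257 μg/mL.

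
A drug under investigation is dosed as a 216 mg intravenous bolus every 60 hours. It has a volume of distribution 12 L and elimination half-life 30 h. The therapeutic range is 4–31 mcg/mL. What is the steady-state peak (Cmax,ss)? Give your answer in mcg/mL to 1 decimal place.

24.0 mcg/mL

τ = 60 h = 2 half-lives, so f = (1/2)^2 = 0.25.
Accumulation ratio R = 1/(1 − f) = 1/0.75 = 4/3.
Single-dose peak C₀ = D/Vd = 216/12 = 18 mcg/mL.
Steady-state peak Cmax,ss = C₀·R = 18 × 4/3 ≈ 24.000 mcg/mL.
Peak 24.0 mcg/mL vs MTC 31 mcg/mL: below toxic threshold.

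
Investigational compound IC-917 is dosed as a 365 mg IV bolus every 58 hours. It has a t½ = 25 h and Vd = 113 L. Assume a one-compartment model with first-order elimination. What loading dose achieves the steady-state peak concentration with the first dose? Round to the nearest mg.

456 mg

f = (1/2)^(58/25) ≈ 0.200267; accumulation ratio R = 1/(1−f) ≈ 1.25042.
Loading dose to hit Cmax,ss on first dose: D_load = D_maint·R ≈ 365 × 1.25042 ≈ 456.40 mg.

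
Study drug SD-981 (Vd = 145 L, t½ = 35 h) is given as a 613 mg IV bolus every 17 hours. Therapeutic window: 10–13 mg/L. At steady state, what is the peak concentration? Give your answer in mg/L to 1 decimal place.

14.8 mg/L

τ/t½ = 17/35 ≈ 0.48571, so fraction remaining f = (1/2)^(17/35) ≈ 0.7141.
Accumulation ratio R = 1/(1 − f) ≈ 1/0.2859 ≈ 3.4977.
Each bolus raises the concentration by D/Vd = 613/145 ≈ 4.228 mg/L.
Steady-state peak Cmax,ss = C₀·R ≈ 4.228 × 3.4977 ≈ 14.788 mg/L.
Peak 14.8 mg/L vs MTC 13 mg/L: exceeds toxic threshold.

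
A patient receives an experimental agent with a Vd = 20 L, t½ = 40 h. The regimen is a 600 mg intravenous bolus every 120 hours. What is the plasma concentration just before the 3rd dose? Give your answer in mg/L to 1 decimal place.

4.2 mg/L

f = (1/2)^(τ/t½) = (1/2)^(120/40) ≈ 0.1250.
C₀ = D/Vd = 600/20 ≈ 30.000 mg/L.
Before the 3rd dose, 2 doses have been given. Superposition: Cmin = C₀·(f + f²).
≈ 30.000 × (0.1250 + 0.0156) ≈ 30.000 × 0.1406 ≈ 4.218 mg/L.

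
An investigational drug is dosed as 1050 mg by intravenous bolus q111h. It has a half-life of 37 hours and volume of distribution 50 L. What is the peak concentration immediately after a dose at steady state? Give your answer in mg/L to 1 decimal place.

The dosing interval is 3 half-lives, so f = 2^(−3) = 0.125.
At steady state, R = 1/(1 − 0.125) = 8/7.
Single-dose peak C₀ = D/Vd = 1050/50 = 21 mg/L.
Steady-state peak Cmax,ss = C₀·R = 21 × 8/7 ≈ 24.000 mg/L.

24.0 mg/L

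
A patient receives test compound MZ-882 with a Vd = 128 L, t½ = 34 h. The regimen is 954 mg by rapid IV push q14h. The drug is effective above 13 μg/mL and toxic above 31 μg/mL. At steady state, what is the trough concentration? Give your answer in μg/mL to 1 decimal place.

k = ln2/t½ = ln2/34 ≈ 0.020387 h⁻¹; fraction remaining f = e^(−kτ) = e^(−0.020387×14) ≈ 0.7517.
Each bolus raises the concentration by D/Vd = 954/128 ≈ 7.453 μg/mL.
Steady-state trough Cmin,ss = C₀·f/(1−f) ≈ 7.453 × 0.7517/0.2483 ≈ 22.563 μg/mL.
Trough 22.6 μg/mL vs MEC 13 μg/mL: adequate.

22.6 μg/mL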